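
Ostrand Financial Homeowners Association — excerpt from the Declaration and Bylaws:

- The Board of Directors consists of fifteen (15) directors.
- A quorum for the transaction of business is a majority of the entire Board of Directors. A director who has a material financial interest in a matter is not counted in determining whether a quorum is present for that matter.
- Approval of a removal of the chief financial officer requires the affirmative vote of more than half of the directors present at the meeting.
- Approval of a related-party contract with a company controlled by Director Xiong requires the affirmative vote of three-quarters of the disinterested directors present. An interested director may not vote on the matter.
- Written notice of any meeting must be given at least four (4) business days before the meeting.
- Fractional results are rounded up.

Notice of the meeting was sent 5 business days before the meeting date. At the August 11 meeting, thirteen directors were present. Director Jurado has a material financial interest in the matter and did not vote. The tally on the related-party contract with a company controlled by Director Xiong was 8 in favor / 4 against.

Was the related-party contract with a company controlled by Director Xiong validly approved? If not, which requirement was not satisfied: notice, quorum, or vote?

Notice: 5 business days given; 4 required (5 ≥ 4). Satisfied.
Quorum: 13 present, but the 1 interested director does not count, leaving 12. Quorum is 8. Satisfied.
Vote: the related-party contract with a company controlled by Director Xiong requires three-fourths of the disinterested directors present (13 − 1 = 12). 3/4 of 12 = 9, so 9 affirmative votes are needed; 8 voted in favor. Not satisfied.

Invalid — vote requirement not satisfied.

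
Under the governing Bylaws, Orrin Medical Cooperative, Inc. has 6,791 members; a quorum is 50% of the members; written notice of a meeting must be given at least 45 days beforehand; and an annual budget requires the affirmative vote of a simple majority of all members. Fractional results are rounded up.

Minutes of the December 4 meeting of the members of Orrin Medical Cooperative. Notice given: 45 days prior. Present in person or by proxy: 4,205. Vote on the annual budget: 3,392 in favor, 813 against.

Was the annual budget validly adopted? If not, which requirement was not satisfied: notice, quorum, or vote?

Invalid — vote requirement not satisfied.

Notice: 45 days given; 45 required. Satisfied.
Quorum: 50% of 6,791 = 3,395.50, rounded up to 3,396; 4,205 present. Satisfied.
Vote: requires a majority of all members (6,791); a majority of 6791 is 3396, so 3,396 needed; 3,392 in favor. Not satisfied.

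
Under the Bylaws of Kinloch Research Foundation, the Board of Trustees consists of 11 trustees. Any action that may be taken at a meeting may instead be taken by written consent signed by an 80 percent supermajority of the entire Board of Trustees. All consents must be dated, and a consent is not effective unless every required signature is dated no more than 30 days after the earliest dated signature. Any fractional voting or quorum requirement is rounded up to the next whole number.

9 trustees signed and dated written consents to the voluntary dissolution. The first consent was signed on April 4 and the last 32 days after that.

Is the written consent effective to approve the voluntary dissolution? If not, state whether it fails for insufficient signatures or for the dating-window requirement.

Not effective — dating-window requirement not satisfied.

Signatures required: an 80 percent supermajority of 11 — 4/5 of 11 = 8.80, rounded up to 9, so 9 needed; 9 signed. Sufficient.
Dating window: the latest signature is 32 days after the earliest; the limit is 30 days. Outside the window.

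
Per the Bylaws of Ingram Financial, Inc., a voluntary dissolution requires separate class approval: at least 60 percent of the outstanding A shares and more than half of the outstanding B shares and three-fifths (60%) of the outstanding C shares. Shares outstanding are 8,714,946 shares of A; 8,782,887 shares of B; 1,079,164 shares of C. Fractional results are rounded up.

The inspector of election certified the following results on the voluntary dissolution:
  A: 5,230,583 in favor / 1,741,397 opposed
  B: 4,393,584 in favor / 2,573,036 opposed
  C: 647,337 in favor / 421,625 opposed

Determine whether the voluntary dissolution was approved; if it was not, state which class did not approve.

A: 3/5 of 8714946 = 5228967.60, rounded up to 5228968; 5,228,968 required, 5,230,583 in favor — approved.
B: a majority of 8782887 is 4391444; 4,391,444 required, 4,393,584 in favor — approved.
C: 3/5 of 1079164 = 647498.40, rounded up to 647499; 647,499 required, 647,337 in favor — not approved.

Not approved — the C shares did not give the required vote.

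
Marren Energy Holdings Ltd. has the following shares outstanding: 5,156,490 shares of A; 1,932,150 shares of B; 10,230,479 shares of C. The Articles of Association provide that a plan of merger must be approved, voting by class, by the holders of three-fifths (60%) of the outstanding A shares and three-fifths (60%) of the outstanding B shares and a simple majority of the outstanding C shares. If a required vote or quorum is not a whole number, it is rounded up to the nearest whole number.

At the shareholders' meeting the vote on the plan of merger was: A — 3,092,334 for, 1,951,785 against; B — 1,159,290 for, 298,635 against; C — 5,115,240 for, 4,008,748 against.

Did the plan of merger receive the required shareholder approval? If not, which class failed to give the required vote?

A: 3/5 of 5156490 = 3093894; 3,093,894 required, 3,092,334 in favor — not approved.
B: 3/5 of 1932150 = 1159290; 1,159,290 required, 1,159,290 in favor — approved.
C: a majority of 10230479 is 5115240; 5,115,240 required, 5,115,240 in favor — approved.

Not approved — the A shares did not give the required vote.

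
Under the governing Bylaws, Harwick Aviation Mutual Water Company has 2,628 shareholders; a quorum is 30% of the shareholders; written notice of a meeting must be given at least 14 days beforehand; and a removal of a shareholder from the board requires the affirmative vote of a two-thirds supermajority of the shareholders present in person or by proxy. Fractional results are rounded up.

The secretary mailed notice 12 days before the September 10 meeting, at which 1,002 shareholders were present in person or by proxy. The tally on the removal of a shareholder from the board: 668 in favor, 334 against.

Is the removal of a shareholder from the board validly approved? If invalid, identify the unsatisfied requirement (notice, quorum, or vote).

Notice: 12 days given; 14 required. Not satisfied.
Quorum: 30% of 2,628 = 788.40, rounded up to 789; 1,002 present. Satisfied.
Vote: requires two-thirds of those present (1,002); 2/3 of 1002 = 668, so 668 needed; 668 in favor. Satisfied.

Invalid — notice requirement not satisfied.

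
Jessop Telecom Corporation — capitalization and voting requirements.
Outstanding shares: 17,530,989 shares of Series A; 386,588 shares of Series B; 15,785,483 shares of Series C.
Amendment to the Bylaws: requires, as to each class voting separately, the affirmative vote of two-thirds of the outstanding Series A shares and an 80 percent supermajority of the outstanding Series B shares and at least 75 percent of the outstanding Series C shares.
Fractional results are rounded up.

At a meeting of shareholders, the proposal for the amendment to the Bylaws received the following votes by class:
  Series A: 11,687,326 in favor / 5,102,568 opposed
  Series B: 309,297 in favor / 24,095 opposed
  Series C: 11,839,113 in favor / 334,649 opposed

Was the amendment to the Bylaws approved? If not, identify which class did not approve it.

Series A: 2/3 of 17530989 = 11687326; 11,687,326 required, 11,687,326 in favor — approved.
Series B: 4/5 of 386588 = 309270.40, rounded up to 309271; 309,271 required, 309,297 in favor — approved.
Series C: 3/4 of 15785483 = 11839112.25, rounded up to 11839113; 11,839,113 required, 11,839,113 in favor — approved.

Approved — every class gave the required vote.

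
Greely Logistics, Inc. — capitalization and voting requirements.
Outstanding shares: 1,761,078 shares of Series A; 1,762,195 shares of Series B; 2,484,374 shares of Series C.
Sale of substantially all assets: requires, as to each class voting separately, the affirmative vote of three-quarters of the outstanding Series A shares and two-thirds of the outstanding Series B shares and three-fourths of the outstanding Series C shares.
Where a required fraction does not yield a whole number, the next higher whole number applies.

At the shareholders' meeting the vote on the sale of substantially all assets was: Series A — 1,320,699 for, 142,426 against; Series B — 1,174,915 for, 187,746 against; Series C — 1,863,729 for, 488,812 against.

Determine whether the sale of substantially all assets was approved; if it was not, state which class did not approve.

Not approved — the Series A shares did not give the required vote.

Series A: 3/4 of 1761078 = 1320808.50, rounded up to 1320809; 1,320,809 required, 1,320,699 in favor — not approved.
Series B: 2/3 of 1762195 = 1174796.67, rounded up to 1174797; 1,174,797 required, 1,174,915 in favor — approved.
Series C: 3/4 of 2484374 = 1863280.50, rounded up to 1863281; 1,863,281 required, 1,863,729 in favor — approved.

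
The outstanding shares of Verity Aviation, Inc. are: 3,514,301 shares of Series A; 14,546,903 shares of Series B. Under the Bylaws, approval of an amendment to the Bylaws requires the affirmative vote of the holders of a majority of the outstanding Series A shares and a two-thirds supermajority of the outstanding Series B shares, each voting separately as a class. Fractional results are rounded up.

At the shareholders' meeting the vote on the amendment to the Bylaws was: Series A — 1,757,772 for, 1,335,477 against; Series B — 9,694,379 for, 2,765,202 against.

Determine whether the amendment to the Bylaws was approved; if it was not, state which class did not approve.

Series A: a majority of 3514301 is 1757151; 1,757,151 required, 1,757,772 in favor — approved.
Series B: 2/3 of 14546903 = 9697935.33, rounded up to 9697936; 9,697,936 required, 9,694,379 in favor — not approved.

Not approved — the Series B shares did not give the required vote.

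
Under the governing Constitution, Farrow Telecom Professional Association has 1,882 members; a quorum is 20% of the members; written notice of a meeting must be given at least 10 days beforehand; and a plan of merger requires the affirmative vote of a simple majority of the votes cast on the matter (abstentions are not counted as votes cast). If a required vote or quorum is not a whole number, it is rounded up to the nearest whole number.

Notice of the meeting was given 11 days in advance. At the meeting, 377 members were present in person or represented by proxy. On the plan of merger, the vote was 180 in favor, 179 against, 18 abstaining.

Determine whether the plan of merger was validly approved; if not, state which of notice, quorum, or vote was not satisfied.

Notice: 11 days given; 10 required. Satisfied.
Quorum: 20% of 1,882 = 376.40, rounded up to 377; 377 present. Satisfied.
Vote: requires a majority of the votes cast (377 − 18 abstaining = 359); a majority of 359 is 180, so 180 needed; 180 in favor. Satisfied.

Valid — all requirements satisfied.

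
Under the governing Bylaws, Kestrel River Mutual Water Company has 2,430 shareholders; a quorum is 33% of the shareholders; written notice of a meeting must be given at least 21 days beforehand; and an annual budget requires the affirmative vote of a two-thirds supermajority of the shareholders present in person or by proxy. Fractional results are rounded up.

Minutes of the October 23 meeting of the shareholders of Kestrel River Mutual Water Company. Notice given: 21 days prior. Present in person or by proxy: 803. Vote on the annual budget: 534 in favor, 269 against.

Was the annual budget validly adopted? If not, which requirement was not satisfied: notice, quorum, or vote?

Invalid — vote requirement not satisfied.

Notice: 21 days given; 21 required. Satisfied.
Quorum: 33% of 2,430 = 801.90, rounded up to 802; 803 present. Satisfied.
Vote: requires two-thirds of those present (803); 2/3 of 803 = 535.33, rounded up to 536, so 536 needed; 534 in favor. Not satisfied.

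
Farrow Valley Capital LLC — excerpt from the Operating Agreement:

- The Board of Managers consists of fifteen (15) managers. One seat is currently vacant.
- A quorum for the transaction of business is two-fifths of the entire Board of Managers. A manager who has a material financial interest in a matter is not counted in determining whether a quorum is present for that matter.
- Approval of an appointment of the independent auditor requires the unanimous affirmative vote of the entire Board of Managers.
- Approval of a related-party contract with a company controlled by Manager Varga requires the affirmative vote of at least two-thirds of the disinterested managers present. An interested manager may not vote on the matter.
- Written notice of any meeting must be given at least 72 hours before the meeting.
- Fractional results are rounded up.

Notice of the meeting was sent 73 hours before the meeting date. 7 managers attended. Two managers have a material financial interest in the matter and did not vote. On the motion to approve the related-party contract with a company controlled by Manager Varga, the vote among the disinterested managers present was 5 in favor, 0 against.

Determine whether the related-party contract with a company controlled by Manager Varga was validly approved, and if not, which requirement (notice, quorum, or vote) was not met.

Invalid — quorum requirement not satisfied.

Notice: 73 hours given; 72 required (73 ≥ 72). Satisfied.
Quorum: 7 present, but the 2 interested managers do not count, leaving 5. Quorum is 6. Not satisfied.
Vote: the related-party contract with a company controlled by Manager Varga requires two-thirds of the disinterested managers present (7 − 2 = 5). 2/3 of 5 = 3.33, rounded up to 4, so 4 affirmative votes are needed; 5 voted in favor. Satisfied. (Moot — without a quorum no business can be validly transacted.)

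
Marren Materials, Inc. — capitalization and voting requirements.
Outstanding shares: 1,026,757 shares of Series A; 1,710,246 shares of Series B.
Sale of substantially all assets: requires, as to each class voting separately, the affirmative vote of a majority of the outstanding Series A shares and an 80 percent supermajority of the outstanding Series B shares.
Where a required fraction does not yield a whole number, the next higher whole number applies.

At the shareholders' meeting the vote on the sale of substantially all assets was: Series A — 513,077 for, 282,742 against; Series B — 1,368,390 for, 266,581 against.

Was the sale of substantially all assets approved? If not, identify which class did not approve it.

Not approved — the Series A shares did not give the required vote.

Series A: a majority of 1026757 is 513379; 513,379 required, 513,077 in favor — not approved.
Series B: 4/5 of 1710246 = 1368196.80, rounded up to 1368197; 1,368,197 required, 1,368,390 in favor — approved.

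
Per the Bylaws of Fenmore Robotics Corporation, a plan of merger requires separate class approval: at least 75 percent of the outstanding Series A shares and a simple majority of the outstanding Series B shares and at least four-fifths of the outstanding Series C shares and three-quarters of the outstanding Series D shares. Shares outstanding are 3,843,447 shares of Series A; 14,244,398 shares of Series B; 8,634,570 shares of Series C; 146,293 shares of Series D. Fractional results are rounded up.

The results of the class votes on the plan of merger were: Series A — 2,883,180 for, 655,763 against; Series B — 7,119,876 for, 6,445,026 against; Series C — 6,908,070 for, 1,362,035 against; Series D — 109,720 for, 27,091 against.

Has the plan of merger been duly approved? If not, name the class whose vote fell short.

Series A: 3/4 of 3843447 = 2882585.25, rounded up to 2882586; 2,882,586 required, 2,883,180 in favor — approved.
Series B: a majority of 14244398 is 7122200; 7,122,200 required, 7,119,876 in favor — not approved.
Series C: 4/5 of 8634570 = 6907656; 6,907,656 required, 6,908,070 in favor — approved.
Series D: 3/4 of 146293 = 109719.75, rounded up to 109720; 109,720 required, 109,720 in favor — approved.

Not approved — the Series B shares did not give the required vote.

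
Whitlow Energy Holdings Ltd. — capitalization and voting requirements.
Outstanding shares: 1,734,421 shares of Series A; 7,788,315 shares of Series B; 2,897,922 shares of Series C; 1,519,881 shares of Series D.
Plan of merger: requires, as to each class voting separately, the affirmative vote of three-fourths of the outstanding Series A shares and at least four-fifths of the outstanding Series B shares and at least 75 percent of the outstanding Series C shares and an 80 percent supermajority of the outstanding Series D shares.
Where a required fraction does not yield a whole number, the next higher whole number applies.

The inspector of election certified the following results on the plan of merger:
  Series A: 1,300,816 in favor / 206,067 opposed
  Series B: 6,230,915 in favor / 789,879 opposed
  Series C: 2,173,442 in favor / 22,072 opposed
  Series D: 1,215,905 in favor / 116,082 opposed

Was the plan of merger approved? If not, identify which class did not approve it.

Approved — every class gave the required vote.

Series A: 3/4 of 1734421 = 1300815.75, rounded up to 1300816; 1,300,816 required, 1,300,816 in favor — approved.
Series B: 4/5 of 7788315 = 6230652; 6,230,652 required, 6,230,915 in favor — approved.
Series C: 3/4 of 2897922 = 2173441.50, rounded up to 2173442; 2,173,442 required, 2,173,442 in favor — approved.
Series D: 4/5 of 1519881 = 1215904.80, rounded up to 1215905; 1,215,905 required, 1,215,905 in favor — approved.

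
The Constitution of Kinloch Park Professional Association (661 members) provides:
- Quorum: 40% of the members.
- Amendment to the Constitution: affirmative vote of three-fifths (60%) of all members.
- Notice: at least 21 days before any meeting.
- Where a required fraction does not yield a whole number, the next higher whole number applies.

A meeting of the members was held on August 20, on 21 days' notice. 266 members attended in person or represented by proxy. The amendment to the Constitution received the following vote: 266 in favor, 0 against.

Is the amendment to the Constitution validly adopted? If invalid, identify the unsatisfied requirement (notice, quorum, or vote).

Invalid — vote requirement not satisfied.

Notice: 21 days given; 21 required. Satisfied.
Quorum: 40% of 661 = 264.40, rounded up to 265; 266 present. Satisfied.
Vote: requires three-fifths of all members (661); 3/5 of 661 = 396.60, rounded up to 397, so 397 needed; 266 in favor. Not satisfied.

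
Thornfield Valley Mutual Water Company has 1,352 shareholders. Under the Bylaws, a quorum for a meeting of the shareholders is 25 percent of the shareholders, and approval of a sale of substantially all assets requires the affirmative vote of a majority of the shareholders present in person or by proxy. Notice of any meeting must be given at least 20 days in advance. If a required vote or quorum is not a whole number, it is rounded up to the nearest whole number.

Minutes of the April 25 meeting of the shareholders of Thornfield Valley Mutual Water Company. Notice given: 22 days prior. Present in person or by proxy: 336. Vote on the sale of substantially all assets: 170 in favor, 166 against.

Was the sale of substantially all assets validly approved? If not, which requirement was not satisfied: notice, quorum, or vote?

Invalid — quorum requirement not satisfied.

Notice: 22 days given; 20 required. Satisfied.
Quorum: 25% of 1,352 = 338; 336 present. Not satisfied.
Vote: requires a majority of those present (336); a majority of 336 is 169, so 169 needed; 170 in favor. Satisfied.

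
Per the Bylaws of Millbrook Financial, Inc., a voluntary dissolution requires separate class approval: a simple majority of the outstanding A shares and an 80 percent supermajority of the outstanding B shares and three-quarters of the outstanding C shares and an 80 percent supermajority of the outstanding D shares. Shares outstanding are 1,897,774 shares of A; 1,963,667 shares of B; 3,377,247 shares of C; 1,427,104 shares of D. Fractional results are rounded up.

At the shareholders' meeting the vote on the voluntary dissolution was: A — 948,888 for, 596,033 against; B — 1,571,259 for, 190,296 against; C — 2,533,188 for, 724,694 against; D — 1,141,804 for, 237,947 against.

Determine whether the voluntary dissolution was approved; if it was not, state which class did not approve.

A: a majority of 1897774 is 948888; 948,888 required, 948,888 in favor — approved.
B: 4/5 of 1963667 = 1570933.60, rounded up to 1570934; 1,570,934 required, 1,571,259 in favor — approved.
C: 3/4 of 3377247 = 2532935.25, rounded up to 2532936; 2,532,936 required, 2,533,188 in favor — approved.
D: 4/5 of 1427104 = 1141683.20, rounded up to 1141684; 1,141,684 required, 1,141,804 in favor — approved.

Approved — every class gave the required vote.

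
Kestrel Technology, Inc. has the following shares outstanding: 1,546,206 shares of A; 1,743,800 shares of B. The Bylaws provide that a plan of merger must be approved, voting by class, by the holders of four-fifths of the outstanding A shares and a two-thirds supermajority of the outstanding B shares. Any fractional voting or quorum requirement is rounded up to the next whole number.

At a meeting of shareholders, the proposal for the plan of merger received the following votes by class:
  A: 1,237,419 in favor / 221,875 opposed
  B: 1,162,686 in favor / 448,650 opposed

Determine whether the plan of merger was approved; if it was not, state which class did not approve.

Approved — every class gave the required vote.

A: 4/5 of 1546206 = 1236964.80, rounded up to 1236965; 1,236,965 required, 1,237,419 in favor — approved.
B: 2/3 of 1743800 = 1162533.33, rounded up to 1162534; 1,162,534 required, 1,162,686 in favor — approved.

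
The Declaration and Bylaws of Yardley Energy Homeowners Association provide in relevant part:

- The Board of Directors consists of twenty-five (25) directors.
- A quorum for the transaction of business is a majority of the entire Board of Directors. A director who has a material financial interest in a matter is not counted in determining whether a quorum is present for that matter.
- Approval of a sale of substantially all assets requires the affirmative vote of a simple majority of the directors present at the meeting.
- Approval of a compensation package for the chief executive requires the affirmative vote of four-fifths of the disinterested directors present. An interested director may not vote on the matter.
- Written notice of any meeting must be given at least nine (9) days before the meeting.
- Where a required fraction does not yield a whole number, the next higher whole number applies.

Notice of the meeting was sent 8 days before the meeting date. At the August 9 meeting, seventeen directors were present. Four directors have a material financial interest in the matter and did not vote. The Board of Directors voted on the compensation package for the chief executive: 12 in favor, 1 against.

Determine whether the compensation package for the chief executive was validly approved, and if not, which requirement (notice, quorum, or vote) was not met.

Invalid — notice requirement not satisfied.

Notice: 8 days given; 9 required (8 < 9). Not satisfied.
Quorum: 17 present, but the 4 interested directors do not count, leaving 13. Quorum is 13. Satisfied.
Vote: the compensation package for the chief executive requires four-fifths of the disinterested directors present (17 − 4 = 13). 4/5 of 13 = 10.40, rounded up to 11, so 11 affirmative votes are needed; 12 voted in favor. Satisfied.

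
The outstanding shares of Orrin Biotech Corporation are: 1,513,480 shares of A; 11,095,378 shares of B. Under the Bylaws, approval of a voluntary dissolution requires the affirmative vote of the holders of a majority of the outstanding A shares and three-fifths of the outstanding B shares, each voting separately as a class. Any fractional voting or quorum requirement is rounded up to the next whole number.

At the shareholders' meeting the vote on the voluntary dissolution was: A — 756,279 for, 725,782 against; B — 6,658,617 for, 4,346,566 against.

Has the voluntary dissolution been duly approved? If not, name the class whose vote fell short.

A: a majority of 1513480 is 756741; 756,741 required, 756,279 in favor — not approved.
B: 3/5 of 11095378 = 6657226.80, rounded up to 6657227; 6,657,227 required, 6,658,617 in favor — approved.

Not approved — the A shares did not give the required vote.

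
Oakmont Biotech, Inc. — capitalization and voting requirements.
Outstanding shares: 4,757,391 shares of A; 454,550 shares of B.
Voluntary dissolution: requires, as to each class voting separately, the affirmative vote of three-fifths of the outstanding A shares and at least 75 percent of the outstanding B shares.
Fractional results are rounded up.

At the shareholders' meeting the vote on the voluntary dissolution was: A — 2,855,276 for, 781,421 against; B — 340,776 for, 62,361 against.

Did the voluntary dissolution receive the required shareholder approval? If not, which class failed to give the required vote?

Not approved — the B shares did not give the required vote.

A: 3/5 of 4757391 = 2854434.60, rounded up to 2854435; 2,854,435 required, 2,855,276 in favor — approved.
B: 3/4 of 454550 = 340912.50, rounded up to 340913; 340,913 required, 340,776 in favor — not approved.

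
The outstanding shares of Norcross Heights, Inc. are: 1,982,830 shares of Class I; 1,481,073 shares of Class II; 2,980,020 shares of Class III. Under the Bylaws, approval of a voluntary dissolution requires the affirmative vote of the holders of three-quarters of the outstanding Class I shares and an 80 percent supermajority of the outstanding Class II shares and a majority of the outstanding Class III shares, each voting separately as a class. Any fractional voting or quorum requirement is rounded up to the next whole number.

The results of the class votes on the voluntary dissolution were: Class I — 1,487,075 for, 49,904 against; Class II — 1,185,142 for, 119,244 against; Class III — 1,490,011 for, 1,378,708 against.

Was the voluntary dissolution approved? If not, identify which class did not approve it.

Not approved — the Class I shares did not give the required vote.

Class I: 3/4 of 1982830 = 1487122.50, rounded up to 1487123; 1,487,123 required, 1,487,075 in favor — not approved.
Class II: 4/5 of 1481073 = 1184858.40, rounded up to 1184859; 1,184,859 required, 1,185,142 in favor — approved.
Class III: a majority of 2980020 is 1490011; 1,490,011 required, 1,490,011 in favor — approved.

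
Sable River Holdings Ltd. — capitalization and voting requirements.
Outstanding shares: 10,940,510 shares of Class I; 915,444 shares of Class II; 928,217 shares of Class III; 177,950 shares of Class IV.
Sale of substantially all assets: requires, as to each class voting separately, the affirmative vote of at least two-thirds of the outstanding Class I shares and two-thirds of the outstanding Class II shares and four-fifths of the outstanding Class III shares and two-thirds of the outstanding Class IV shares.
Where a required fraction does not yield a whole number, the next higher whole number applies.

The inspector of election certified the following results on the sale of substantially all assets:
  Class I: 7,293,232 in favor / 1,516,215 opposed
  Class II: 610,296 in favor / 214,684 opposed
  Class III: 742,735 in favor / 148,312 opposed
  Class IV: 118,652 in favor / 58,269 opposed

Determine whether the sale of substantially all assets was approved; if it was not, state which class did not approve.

Not approved — the Class I shares did not give the required vote.

Class I: 2/3 of 10940510 = 7293673.33, rounded up to 7293674; 7,293,674 required, 7,293,232 in favor — not approved.
Class II: 2/3 of 915444 = 610296; 610,296 required, 610,296 in favor — approved.
Class III: 4/5 of 928217 = 742573.60, rounded up to 742574; 742,574 required, 742,735 in favor — approved.
Class IV: 2/3 of 177950 = 118633.33, rounded up to 118634; 118,634 required, 118,652 in favor — approved.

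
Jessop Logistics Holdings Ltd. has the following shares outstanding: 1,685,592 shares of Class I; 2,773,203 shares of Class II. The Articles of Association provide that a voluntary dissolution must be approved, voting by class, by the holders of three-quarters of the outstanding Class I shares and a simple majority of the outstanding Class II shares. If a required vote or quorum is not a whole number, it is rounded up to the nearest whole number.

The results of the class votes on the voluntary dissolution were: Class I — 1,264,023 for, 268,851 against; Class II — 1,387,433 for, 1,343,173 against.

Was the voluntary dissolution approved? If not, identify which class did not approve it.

Class I: 3/4 of 1685592 = 1264194; 1,264,194 required, 1,264,023 in favor — not approved.
Class II: a majority of 2773203 is 1386602; 1,386,602 required, 1,387,433 in favor — approved.

Not approved — the Class I shares did not give the required vote.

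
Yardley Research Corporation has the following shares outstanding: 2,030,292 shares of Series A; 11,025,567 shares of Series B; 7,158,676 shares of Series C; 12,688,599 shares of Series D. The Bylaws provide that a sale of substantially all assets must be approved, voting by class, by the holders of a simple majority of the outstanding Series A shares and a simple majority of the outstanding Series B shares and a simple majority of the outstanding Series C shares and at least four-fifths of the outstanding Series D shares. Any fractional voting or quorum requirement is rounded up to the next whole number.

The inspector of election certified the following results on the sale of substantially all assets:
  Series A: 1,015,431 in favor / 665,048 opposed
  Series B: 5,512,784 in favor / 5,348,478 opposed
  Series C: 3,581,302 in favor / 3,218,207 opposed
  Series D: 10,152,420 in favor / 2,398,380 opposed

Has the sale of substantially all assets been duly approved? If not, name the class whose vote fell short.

Series A: a majority of 2030292 is 1015147; 1,015,147 required, 1,015,431 in favor — approved.
Series B: a majority of 11025567 is 5512784; 5,512,784 required, 5,512,784 in favor — approved.
Series C: a majority of 7158676 is 3579339; 3,579,339 required, 3,581,302 in favor — approved.
Series D: 4/5 of 12688599 = 10150879.20, rounded up to 10150880; 10,150,880 required, 10,152,420 in favor — approved.

Approved — every class gave the required vote.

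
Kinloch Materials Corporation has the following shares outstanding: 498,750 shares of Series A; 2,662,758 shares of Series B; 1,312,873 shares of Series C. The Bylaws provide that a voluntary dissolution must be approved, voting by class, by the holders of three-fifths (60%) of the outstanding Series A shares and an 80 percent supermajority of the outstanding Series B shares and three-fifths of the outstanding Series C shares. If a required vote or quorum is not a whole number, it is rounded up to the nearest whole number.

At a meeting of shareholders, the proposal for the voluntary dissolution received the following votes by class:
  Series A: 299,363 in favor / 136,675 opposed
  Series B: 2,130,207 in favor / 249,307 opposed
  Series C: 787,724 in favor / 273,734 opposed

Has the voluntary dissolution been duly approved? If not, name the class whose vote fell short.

Series A: 3/5 of 498750 = 299250; 299,250 required, 299,363 in favor — approved.
Series B: 4/5 of 2662758 = 2130206.40, rounded up to 2130207; 2,130,207 required, 2,130,207 in favor — approved.
Series C: 3/5 of 1312873 = 787723.80, rounded up to 787724; 787,724 required, 787,724 in favor — approved.

Approved — every class gave the required vote.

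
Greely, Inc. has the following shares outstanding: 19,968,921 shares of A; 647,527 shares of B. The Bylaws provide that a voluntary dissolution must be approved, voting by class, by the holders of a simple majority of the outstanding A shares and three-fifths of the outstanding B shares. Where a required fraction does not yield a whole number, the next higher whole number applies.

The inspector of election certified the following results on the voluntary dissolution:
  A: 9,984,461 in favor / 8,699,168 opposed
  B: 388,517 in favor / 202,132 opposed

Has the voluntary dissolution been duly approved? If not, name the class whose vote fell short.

Approved — every class gave the required vote.

A: a majority of 19968921 is 9984461; 9,984,461 required, 9,984,461 in favor — approved.
B: 3/5 of 647527 = 388516.20, rounded up to 388517; 388,517 required, 388,517 in favor — approved.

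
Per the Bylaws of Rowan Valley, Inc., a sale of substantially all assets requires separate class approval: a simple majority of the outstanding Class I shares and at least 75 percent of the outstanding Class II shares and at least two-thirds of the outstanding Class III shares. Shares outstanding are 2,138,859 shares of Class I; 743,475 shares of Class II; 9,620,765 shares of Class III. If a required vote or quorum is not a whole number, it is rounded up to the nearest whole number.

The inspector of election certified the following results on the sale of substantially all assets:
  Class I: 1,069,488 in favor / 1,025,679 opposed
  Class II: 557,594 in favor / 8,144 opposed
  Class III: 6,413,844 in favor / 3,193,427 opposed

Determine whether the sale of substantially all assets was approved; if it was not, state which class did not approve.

Not approved — the Class II shares did not give the required vote.

Class I: a majority of 2138859 is 1069430; 1,069,430 required, 1,069,488 in favor — approved.
Class II: 3/4 of 743475 = 557606.25, rounded up to 557607; 557,607 required, 557,594 in favor — not approved.
Class III: 2/3 of 9620765 = 6413843.33, rounded up to 6413844; 6,413,844 required, 6,413,844 in favor — approved.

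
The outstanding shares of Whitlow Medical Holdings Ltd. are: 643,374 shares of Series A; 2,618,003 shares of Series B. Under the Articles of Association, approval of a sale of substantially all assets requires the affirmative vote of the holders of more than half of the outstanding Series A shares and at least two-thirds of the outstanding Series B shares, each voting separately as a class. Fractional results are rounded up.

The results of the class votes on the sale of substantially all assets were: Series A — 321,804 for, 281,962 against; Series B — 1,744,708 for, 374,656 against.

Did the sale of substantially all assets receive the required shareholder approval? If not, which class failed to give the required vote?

Series A: a majority of 643374 is 321688; 321,688 required, 321,804 in favor — approved.
Series B: 2/3 of 2618003 = 1745335.33, rounded up to 1745336; 1,745,336 required, 1,744,708 in favor — not approved.

Not approved — the Series B shares did not give the required vote.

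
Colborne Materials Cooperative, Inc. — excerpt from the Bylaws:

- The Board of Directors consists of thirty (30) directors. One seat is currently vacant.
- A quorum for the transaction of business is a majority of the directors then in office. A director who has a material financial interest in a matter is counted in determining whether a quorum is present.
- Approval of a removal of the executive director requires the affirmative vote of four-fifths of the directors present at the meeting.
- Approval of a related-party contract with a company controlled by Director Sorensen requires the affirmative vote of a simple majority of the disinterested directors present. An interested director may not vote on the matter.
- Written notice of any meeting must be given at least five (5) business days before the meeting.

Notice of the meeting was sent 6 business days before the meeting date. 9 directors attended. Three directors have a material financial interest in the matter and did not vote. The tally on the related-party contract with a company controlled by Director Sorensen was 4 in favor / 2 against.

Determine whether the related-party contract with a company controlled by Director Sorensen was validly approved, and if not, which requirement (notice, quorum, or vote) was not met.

Notice: 6 business days given; 5 required (6 ≥ 5). Satisfied.
Quorum: 9 present (interested directors count toward quorum); quorum is 15. Not satisfied.
Vote: the related-party contract with a company controlled by Director Sorensen requires a majority of the disinterested directors present (9 − 3 = 6). A majority of 6 is 4, so 4 affirmative votes are needed; 4 voted in favor. Satisfied. (Moot — without a quorum no business can be validly transacted.)

Invalid — quorum requirement not satisfied.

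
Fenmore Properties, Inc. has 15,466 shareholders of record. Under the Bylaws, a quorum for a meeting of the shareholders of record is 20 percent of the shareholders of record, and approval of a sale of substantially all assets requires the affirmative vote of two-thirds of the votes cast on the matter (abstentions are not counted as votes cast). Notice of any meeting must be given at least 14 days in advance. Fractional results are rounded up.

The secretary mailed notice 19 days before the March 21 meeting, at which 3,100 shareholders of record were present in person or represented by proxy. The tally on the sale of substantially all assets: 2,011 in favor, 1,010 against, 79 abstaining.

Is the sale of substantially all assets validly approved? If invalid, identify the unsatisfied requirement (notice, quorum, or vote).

Invalid — vote requirement not satisfied.

Notice: 19 days given; 14 required. Satisfied.
Quorum: 20% of 15,466 = 3,093.20, rounded up to 3,094; 3,100 present. Satisfied.
Vote: requires two-thirds of the votes cast (3,100 − 79 abstaining = 3,021); 2/3 of 3021 = 2014, so 2,014 needed; 2,011 in favor. Not satisfied.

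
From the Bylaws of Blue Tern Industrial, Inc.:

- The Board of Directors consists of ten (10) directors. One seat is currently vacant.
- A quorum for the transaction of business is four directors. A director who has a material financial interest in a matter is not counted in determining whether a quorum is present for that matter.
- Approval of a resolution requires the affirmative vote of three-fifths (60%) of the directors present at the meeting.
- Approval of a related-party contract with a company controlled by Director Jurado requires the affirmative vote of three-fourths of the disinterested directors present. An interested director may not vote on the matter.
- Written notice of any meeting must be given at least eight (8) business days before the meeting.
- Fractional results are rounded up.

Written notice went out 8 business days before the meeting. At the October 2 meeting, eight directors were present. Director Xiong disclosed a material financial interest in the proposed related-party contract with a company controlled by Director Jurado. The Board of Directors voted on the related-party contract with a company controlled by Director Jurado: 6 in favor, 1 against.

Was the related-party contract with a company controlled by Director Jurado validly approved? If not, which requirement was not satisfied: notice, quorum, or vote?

Valid — all requirements satisfied.

Notice: 8 business days given; 8 required (8 ≥ 8). Satisfied.
Quorum: 8 present, but the 1 interested director does not count, leaving 7. Quorum is 4. Satisfied.
Vote: the related-party contract with a company controlled by Director Jurado requires three-fourths of the disinterested directors present (8 − 1 = 7). 3/4 of 7 = 5.25, rounded up to 6, so 6 affirmative votes are needed; 6 voted in favor. Satisfied.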